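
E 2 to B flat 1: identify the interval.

Descending from E2 to Bb1 is the same interval as ascending Bb1 to E2.
B to E spans four letter names (B-C-D-E) — that makes it a fourth of some quality.
Bb1 to E2 spans 6 semitones — one semitone wider than the perfect fourth (5) — giving an augmented fourth.

augmented 4th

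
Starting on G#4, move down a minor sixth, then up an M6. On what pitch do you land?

G##4

A minor sixth down from G#4 is B#3.
Up a major sixth from B#3: G##4 (9 semitones up).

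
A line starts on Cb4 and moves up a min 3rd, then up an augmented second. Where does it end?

F4

Cb4 up a minor third → Ebb4 (3 semitones).
Ebb4 up an augmented second → F4 (3 semitones).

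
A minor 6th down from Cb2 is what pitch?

Counting six letter names down from C lands on E.
A minor sixth is 8 semitones; 8 semitones down from Cb2 gives Eb1.

Eb1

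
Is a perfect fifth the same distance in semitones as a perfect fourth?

No

7 semitones (perfect fifth) vs 5 semitones (perfect fourth): not equal.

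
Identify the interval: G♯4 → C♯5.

G to C spans four letter names (G-A-B-C) — that makes it a fourth of some quality.
Counting semitones, G#4→C#5 is 5, which is the perfect fourth.

P4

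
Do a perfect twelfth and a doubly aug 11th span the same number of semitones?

A perfect twelfth spans 19 semitones, and a doubly augmented eleventh also spans 19 semitones — they're enharmonic.

Yes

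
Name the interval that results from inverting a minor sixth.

The rule of nine gives the new number: 9 − 6 = 3, so a sixth becomes a third.
Quality inverts too: minor becomes major. That makes the inversion a major third.

major 3rd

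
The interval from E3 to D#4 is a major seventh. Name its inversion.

m2

The rule of nine gives the new number: 9 − 7 = 2, so a seventh becomes a second.
And major becomes minor under inversion, so we get a minor second.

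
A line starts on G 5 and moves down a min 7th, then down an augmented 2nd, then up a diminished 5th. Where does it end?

D double-flat 5

A minor seventh down from G5 is A4.
Down an augmented second from A4: Gb4 (3 semitones down).
A diminished fifth up from Gb4 is Dbb5.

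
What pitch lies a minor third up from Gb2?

Bbb2

The third takes the letter from G up to B.
A minor third spans 3 semitones, so from Gb2 the target pitch is Bbb2.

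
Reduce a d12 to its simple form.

d5

Take out an octave (7 from the number): 12 − 7 = 5.
That makes a diminished twelfth a compound diminished fifth — an octave plus a diminished fifth.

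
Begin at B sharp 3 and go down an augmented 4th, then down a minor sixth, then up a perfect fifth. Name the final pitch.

E sharp 3

An augmented fourth down from B#3 is F#3.
F#3 down a minor sixth → A#2 (8 semitones).
Up a perfect fifth from A#2: E#3 (7 semitones up).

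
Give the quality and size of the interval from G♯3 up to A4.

minor ninth

G to A spans two letter names (G-A), plus an octave, so the interval is some kind of ninth.
At 13 semitones, G#3→A4 falls one short of a major ninth: minor.
(Equivalently, a compound minor second: a minor second plus an octave.)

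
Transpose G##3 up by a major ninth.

A##4

Counting two letter names plus an octave up from G lands on A.
Moving 14 semitones up from G##3 (the size of a major ninth) reaches A##4.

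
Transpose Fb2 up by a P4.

The fourth takes the letter from F up to B.
Moving 5 semitones up from Fb2 (the size of a perfect fourth) reaches Bbb2.

Bbb2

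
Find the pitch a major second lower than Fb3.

Two letter names down from F: E.
Moving 2 semitones down from Fb3 (the size of a major second) reaches Ebb3.

Ebb3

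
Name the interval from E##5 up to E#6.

diminished 8th

E to E is the same letter name, plus an octave: an octave.
The perfect octave is 12 semitones; here we have 11, one semitone narrower: diminished.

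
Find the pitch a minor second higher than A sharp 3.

Two letter names up from A: B.
Moving 1 semitone up from A#3 (the size of a minor second) reaches B3.

B 3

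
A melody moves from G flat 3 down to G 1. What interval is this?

Descending from Gb3 to G1 is the same interval as ascending G1 to Gb3.
G to G is the same letter name, plus 2 octaves — that makes it a fifteenth of some quality.
A perfect fifteenth would be 24 semitones; G1 to Gb3 is 23, one semitone narrower, so the interval is diminished.
(Equivalently, a compound diminished octave: a diminished octave plus an octave.)

diminished fifteenth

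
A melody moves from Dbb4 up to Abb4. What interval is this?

D to A spans five letter names (D-E-F-G-A): a fifth.
Counting semitones, Dbb4→Abb4 is 7, which is the perfect fifth.

perfect 5th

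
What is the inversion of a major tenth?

minor 6th

First reduce the compound major tenth to its simple form, a major third.
Inverted interval numbers add to nine, so a third pairs with a sixth (3 + 6 = 9).
Quality inverts too: major becomes minor. That makes the inversion a minor sixth.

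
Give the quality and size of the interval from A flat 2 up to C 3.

major third

A to C spans three letter names (A-B-C), so the interval is some kind of third.
Counting semitones, Ab2→C3 is 4, which is the major third.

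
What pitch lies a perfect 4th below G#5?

Counting four letter names down from G lands on D.
A perfect fourth is 5 semitones; 5 semitones down from G#5 gives D#5.

D#5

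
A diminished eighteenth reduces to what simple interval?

Each octave removed subtracts seven from the number: 18 − 14 = 4.
So a diminished eighteenth is 2 octaves plus a diminished fourth. The quality is unchanged.

diminished fourth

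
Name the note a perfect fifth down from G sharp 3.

Counting five letter names down from G lands on C.
A perfect fifth is 7 semitones; 7 semitones down from G#3 gives C#3.

C sharp 3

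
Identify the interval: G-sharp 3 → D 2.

augmented eleventh

Descending from G#3 to D2 is the same interval as ascending D2 to G#3.
D to G spans four letter names (D-E-F-G), plus an octave, so the interval is some kind of eleventh.
A perfect eleventh would be 17 semitones; D2 to G#3 is 18, one semitone wider, so the interval is augmented.
(Equivalently, a compound augmented fourth: an augmented fourth plus an octave.)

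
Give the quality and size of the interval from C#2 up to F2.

d4

C to F spans four letter names (C-D-E-F): a fourth.
The perfect fourth is 5 semitones; here we have 4, one semitone narrower: diminished.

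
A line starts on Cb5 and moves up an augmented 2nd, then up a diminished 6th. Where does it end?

Bbb5

Up an augmented second from Cb5: D5 (3 semitones up).
Up a diminished sixth from D5: Bbb5 (7 semitones up).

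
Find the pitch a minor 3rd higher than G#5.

The third takes the letter from G up to B.
A minor third spans 3 semitones, so from G#5 the target pitch is B5.

B5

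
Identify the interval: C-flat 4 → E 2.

d13

Descending from Cb4 to E2 is the same interval as ascending E2 to Cb4.
E to C spans six letter names (E-F-G-A-B-C), plus an octave: a thirteenth.
The major thirteenth is 21 semitones; here we have 19, two semitones narrower: diminished.
(Equivalently, a compound diminished sixth: a diminished sixth plus an octave.)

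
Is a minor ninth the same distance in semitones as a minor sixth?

No

A minor ninth is 13 semitones but a minor sixth is 8 semitones — different sizes.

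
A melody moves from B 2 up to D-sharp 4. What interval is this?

M10

B to D spans three letter names (B-C-D), plus an octave: a tenth.
Counting semitones, B2→D#4 is 16, which is the major tenth.
(Equivalently, a compound major third: a major third plus an octave.)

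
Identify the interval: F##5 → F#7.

diminished fifteenth

F to F is the same letter name, plus 2 octaves — that makes it a fifteenth of some quality.
A perfect fifteenth would be 24 semitones; F##5 to F#7 is 23, one semitone narrower, so the interval is diminished.
(Equivalently, a compound diminished octave: a diminished octave plus an octave.)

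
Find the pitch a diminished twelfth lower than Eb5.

A3

The twelfth's letter: E down five letter names plus an octave → A.
Moving 18 semitones down from Eb5 (the size of a diminished twelfth) reaches A3.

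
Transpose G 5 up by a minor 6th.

E-flat 6

Counting six letter names up from G lands on E.
A minor sixth spans 8 semitones, so from G5 the target pitch is Eb6.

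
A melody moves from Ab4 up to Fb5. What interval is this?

A to F spans six letter names (A-B-C-D-E-F), so the interval is some kind of sixth.
At 8 semitones, Ab4→Fb5 falls one short of a major sixth: minor.

m6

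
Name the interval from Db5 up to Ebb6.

D to E spans two letter names (D-E), plus an octave, so the interval is some kind of ninth.
A major ninth would be 14 semitones, but Db5 to Ebb6 is 13 — one semitone narrower, making it a minor ninth.
(Equivalently, a compound minor second: a minor second plus an octave.)

minor ninth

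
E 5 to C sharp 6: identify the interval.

major sixth

E to C spans six letter names (E-F-G-A-B-C), so the interval is some kind of sixth.
E5 to C#6 is 9 semitones, matching the major sixth exactly, so the quality is major.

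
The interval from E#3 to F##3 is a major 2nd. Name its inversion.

minor seventh

The rule of nine gives the new number: 9 − 2 = 7, so a second becomes a seventh.
The quality also flips — major becomes minor — giving a minor seventh.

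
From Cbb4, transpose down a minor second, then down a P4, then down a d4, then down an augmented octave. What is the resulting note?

Cb2

Cbb4 down a minor second → Bbb3 (1 semitone).
Bbb3 down a perfect fourth → Fb3 (5 semitones).
Fb3 down a diminished fourth → C3 (4 semitones).
An augmented octave down from C3 is Cb2.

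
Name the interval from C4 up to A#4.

C to A spans six letter names (C-D-E-F-G-A) — that makes it a sixth of some quality.
A major sixth would be 9 semitones; C4 to A#4 is 10, one semitone wider, so the interval is augmented.

augmented 6th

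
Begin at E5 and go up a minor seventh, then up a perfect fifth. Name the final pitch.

E5 up a minor seventh → D6 (10 semitones).
D6 up a perfect fifth → A6 (7 semitones).

A6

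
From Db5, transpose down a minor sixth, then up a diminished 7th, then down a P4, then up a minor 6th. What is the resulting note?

Gbb5

A minor sixth down from Db5 is F4.
Up a diminished seventh from F4: Ebb5 (9 semitones up).
A perfect fourth down from Ebb5 is Bbb4.
A minor sixth up from Bbb4 is Gbb5.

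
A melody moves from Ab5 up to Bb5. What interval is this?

major second

A to B spans two letter names (A-B): a second.
Ab5 to Bb5 is 2 semitones, matching the major second exactly, so the quality is major.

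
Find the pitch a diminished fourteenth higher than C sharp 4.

The fourteenth's letter: C up seven letter names plus an octave → B.
A diminished fourteenth spans 21 semitones, so from C#4 the target pitch is Bb5.

B flat 5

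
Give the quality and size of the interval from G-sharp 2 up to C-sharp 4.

perfect eleventh

G to C spans four letter names (G-A-B-C), plus an octave, so the interval is some kind of eleventh.
G#2 to C#4 is 17 semitones, matching the perfect eleventh exactly, so the quality is perfect.
(Equivalently, a compound perfect fourth: a perfect fourth plus an octave.)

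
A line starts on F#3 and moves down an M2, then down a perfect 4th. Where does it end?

B2

Down a major second from F#3: E3 (2 semitones down).
A perfect fourth down from E3 is B2.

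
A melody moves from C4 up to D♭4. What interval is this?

minor 2nd

C to D spans two letter names (C-D): a second.
A major second would be 2 semitones, but C4 to Db4 is 1 — one semitone narrower, making it a minor second.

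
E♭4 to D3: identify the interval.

Descending from Eb4 to D3 is the same interval as ascending D3 to Eb4.
D to E spans two letter names (D-E), plus an octave, so the interval is some kind of ninth.
At 13 semitones, D3→Eb4 falls one short of a major ninth: minor.
(Equivalently, a compound minor second: a minor second plus an octave.)

minor ninth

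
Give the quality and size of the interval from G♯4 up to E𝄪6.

G to E spans six letter names (G-A-B-C-D-E), plus an octave: a thirteenth.
A major thirteenth would be 21 semitones; G#4 to E##6 is 22, one semitone wider, so the interval is augmented.
(Equivalently, a compound augmented sixth: an augmented sixth plus an octave.)

augmented 13th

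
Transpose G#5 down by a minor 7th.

A#4

The seventh takes the letter from G down to A.
A minor seventh spans 10 semitones, so from G#5 the target pitch is A#4.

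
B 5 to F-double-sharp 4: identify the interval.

diminished eleventh

Descending from B5 to F##4 is the same interval as ascending F##4 to B5.
F to B spans four letter names (F-G-A-B), plus an octave — that makes it an eleventh of some quality.
The perfect eleventh is 17 semitones; here we have 16, one semitone narrower: diminished.
(Equivalently, a compound diminished fourth: a diminished fourth plus an octave.)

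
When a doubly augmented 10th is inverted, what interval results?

dd6

First reduce the compound doubly augmented tenth to its simple form, a doubly augmented third.
Interval numbers invert to sum to nine: 3 + 6 = 9, so a third inverts to a sixth.
And doubly augmented becomes doubly diminished under inversion, so we get a doubly diminished sixth.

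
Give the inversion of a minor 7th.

Interval numbers invert to sum to nine: 7 + 2 = 9, so a seventh inverts to a second.
And minor becomes major under inversion, so we get a major second.

M2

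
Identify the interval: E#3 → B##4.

E to B spans five letter names (E-F-G-A-B), plus an octave — that makes it a twelfth of some quality.
The perfect twelfth is 19 semitones; here we have 20, one semitone wider: augmented.
(Equivalently, a compound augmented fifth: an augmented fifth plus an octave.)

A12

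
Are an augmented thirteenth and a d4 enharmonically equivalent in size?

No

22 semitones (augmented thirteenth) vs 4 semitones (diminished fourth): not equal.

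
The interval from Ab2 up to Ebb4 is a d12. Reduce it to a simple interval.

d5

Take out an octave (7 from the number): 12 − 7 = 5.
Quality carries through unchanged, so the simple form is a diminished fifth.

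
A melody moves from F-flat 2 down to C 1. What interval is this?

Descending from Fb2 to C1 is the same interval as ascending C1 to Fb2.
C to F spans four letter names (C-D-E-F), plus an octave: an eleventh.
C1 to Fb2 spans 16 semitones — one semitone narrower than the perfect eleventh (17) — giving a diminished eleventh.
(Equivalently, a compound diminished fourth: a diminished fourth plus an octave.)

diminished eleventh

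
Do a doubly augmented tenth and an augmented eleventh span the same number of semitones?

A doubly augmented tenth = 18 semitones = an augmented eleventh; enharmonically equal.

Yes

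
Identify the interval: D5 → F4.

major 6th

Descending from D5 to F4 is the same interval as ascending F4 to D5.
F to D spans six letter names (F-G-A-B-C-D): a sixth.
F4 to D5 is 9 semitones, matching the major sixth exactly, so the quality is major.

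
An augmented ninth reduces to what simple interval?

augmented second

Each octave removed subtracts seven from the number: 9 − 7 = 2.
That makes an augmented ninth a compound augmented second — an octave plus an augmented second.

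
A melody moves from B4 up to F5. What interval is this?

B to F spans five letter names (B-C-D-E-F) — that makes it a fifth of some quality.
B4 to F5 spans 6 semitones — one semitone narrower than the perfect fifth (7) — giving a diminished fifth.

d5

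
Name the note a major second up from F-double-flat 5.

G-double-flat 5

Two letter names up from F: G.
Moving 2 semitones up from Fbb5 (the size of a major second) reaches Gbb5.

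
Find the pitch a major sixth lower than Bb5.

Db5

Six letter names down from B: D.
A major sixth spans 9 semitones, so from Bb5 the target pitch is Db5.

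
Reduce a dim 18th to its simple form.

Each octave removed subtracts seven from the number: 18 − 14 = 4.
So a diminished eighteenth is 2 octaves plus a diminished fourth. The quality is unchanged.

diminished fourth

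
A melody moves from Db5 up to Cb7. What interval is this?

minor 14th

D to C spans seven letter names (D-E-F-G-A-B-C), plus an octave, so the interval is some kind of fourteenth.
A major fourteenth would be 23 semitones, but Db5 to Cb7 is 22 — one semitone narrower, making it a minor fourteenth.
(Equivalently, a compound minor seventh: a minor seventh plus an octave.)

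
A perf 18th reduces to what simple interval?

Take out 2 octaves (14 from the number): 18 − 14 = 4.
Quality carries through unchanged, so the simple form is a perfect fourth.

P4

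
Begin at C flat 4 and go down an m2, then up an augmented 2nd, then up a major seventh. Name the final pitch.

B sharp 4

A minor second down from Cb4 is Bb3.
Up an augmented second from Bb3: C#4 (3 semitones up).
C#4 up a major seventh → B#4 (11 semitones).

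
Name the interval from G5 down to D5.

Descending from G5 to D5 is the same interval as ascending D5 to G5.
D to G spans four letter names (D-E-F-G) — that makes it a fourth of some quality.
The perfect fourth spans 5 semitones, and D5 to G5 is exactly 5 semitones — so this is a perfect fourth.

perfect fourth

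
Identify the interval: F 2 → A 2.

F to A spans three letter names (F-G-A): a third.
Counting semitones, F2→A2 is 4, which is the major third.

M3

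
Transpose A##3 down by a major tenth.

F##2

Three letters down from A (plus an octave) reaches F.
A major tenth is 16 semitones; 16 semitones down from A##3 gives F##2.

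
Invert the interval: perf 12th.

P4

First reduce the compound perfect twelfth to its simple form, a perfect fifth.
The rule of nine gives the new number: 9 − 5 = 4, so a fifth becomes a fourth.
And perfect stays perfect under inversion, so we get a perfect fourth.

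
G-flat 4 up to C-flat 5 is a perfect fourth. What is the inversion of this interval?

perfect 5th

Inverted interval numbers add to nine, so a fourth pairs with a fifth (4 + 5 = 9).
The quality also flips — perfect stays perfect — giving a perfect fifth.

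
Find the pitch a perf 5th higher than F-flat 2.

Five letter names up from F: C.
A perfect fifth spans 7 semitones, so from Fb2 the target pitch is Cb3.

C-flat 3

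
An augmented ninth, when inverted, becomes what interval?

First reduce the compound augmented ninth to its simple form, an augmented second.
The rule of nine gives the new number: 9 − 2 = 7, so a second becomes a seventh.
The quality also flips — augmented becomes diminished — giving a diminished seventh.

diminished 7th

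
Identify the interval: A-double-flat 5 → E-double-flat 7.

A to E spans five letter names (A-B-C-D-E), plus an octave — that makes it a twelfth of some quality.
Counting semitones, Abb5→Ebb7 is 19, which is the perfect twelfth.
(Equivalently, a compound perfect fifth: a perfect fifth plus an octave.)

perfect twelfth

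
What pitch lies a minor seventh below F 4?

G 3

Seven letter names down from F: G.
A minor seventh spans 10 semitones, so from F4 the target pitch is G3.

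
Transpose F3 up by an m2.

The second takes the letter from F up to G.
Moving 1 semitone up from F3 (the size of a minor second) reaches Gb3.

Gb3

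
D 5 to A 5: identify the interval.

D to A spans five letter names (D-E-F-G-A), so the interval is some kind of fifth.
D5 to A5 is 7 semitones, matching the perfect fifth exactly, so the quality is perfect.

perfect fifth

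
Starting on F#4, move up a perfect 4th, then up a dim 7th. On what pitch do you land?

F#4 up a perfect fourth → B4 (5 semitones).
A diminished seventh up from B4 is Ab5.

Ab5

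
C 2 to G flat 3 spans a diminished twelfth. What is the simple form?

Subtracting seven from the interval number removes an octave: 12 − 7 = 5.
That makes a diminished twelfth a compound diminished fifth — an octave plus a diminished fifth.

diminished fifth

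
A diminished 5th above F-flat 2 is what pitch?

C-double-flat 3

Five letter names up from F: C.
A diminished fifth spans 6 semitones, so from Fb2 the target pitch is Cbb3.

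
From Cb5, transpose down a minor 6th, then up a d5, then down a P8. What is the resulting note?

Cb5 down a minor sixth → Eb4 (8 semitones).
Eb4 up a diminished fifth → Bbb4 (6 semitones).
A perfect octave down from Bbb4 is Bbb3.

Bbb3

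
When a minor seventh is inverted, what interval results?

Interval numbers invert to sum to nine: 7 + 2 = 9, so a seventh inverts to a second.
And minor becomes major under inversion, so we get a major second.

major second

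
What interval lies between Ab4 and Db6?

A to D spans four letter names (A-B-C-D), plus an octave: an eleventh.
Counting semitones, Ab4→Db6 is 17, which is the perfect eleventh.
(Equivalently, a compound perfect fourth: a perfect fourth plus an octave.)

perfect 11th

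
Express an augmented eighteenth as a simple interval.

Each octave removed subtracts seven from the number: 18 − 14 = 4.
So an augmented eighteenth is 2 octaves plus an augmented fourth. The quality is unchanged.

A4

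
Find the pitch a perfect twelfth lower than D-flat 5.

The twelfth's letter: D down five letter names plus an octave → G.
A perfect twelfth spans 19 semitones, so from Db5 the target pitch is Gb3.

G-flat 3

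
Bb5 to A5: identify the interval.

Descending from Bb5 to A5 is the same interval as ascending A5 to Bb5.
A to B spans two letter names (A-B) — that makes it a second of some quality.
A major second would be 2 semitones, but A5 to Bb5 is 1 — one semitone narrower, making it a minor second.

m2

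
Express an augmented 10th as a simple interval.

A3

Subtracting seven from the interval number removes an octave: 10 − 7 = 3.
That makes an augmented tenth a compound augmented third — an octave plus an augmented third.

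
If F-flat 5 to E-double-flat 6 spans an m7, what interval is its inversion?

Inverted interval numbers add to nine, so a seventh pairs with a second (7 + 2 = 9).
And minor becomes major under inversion, so we get a major second.

major second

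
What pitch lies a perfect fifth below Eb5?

Counting five letter names down from E lands on A.
Moving 7 semitones down from Eb5 (the size of a perfect fifth) reaches Ab4.

Ab4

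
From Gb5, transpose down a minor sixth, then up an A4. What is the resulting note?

E5

Down a minor sixth from Gb5: Bb4 (8 semitones down).
An augmented fourth up from Bb4 is E5.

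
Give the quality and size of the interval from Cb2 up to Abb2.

m6

C to A spans six letter names (C-D-E-F-G-A): a sixth.
At 8 semitones, Cb2→Abb2 falls one short of a major sixth: minor.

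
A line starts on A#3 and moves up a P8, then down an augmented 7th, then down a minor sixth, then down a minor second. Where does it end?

C#3

Up a perfect octave from A#3: A#4 (12 semitones up).
A#4 down an augmented seventh → Bb3 (12 semitones).
Down a minor sixth from Bb3: D3 (8 semitones down).
A minor second down from D3 is C#3.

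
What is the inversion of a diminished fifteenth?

A1

First reduce the compound diminished fifteenth to its simple form, a diminished octave.
Inverted interval numbers add to nine, so an octave pairs with a unison (8 + 1 = 9).
Quality inverts too: diminished becomes augmented. That makes the inversion an augmented unison.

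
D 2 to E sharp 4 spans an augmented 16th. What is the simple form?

Each octave removed subtracts seven from the number: 16 − 14 = 2.
That makes an augmented sixteenth a compound augmented second — 2 octaves plus an augmented second.

augmented 2nd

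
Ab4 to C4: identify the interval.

minor 6th

Descending from Ab4 to C4 is the same interval as ascending C4 to Ab4.
C to A spans six letter names (C-D-E-F-G-A) — that makes it a sixth of some quality.
At 8 semitones, C4→Ab4 falls one short of a major sixth: minor.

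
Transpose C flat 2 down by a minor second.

Two letter names down from C: B.
Moving 1 semitone down from Cb2 (the size of a minor second) reaches Bb1.

B flat 1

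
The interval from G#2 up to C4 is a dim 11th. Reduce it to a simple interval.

Subtracting seven from the interval number removes an octave: 11 − 7 = 4.
So a diminished eleventh is an octave plus a diminished fourth. The quality is unchanged.

d4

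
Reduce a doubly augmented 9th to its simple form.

Take out an octave (7 from the number): 9 − 7 = 2.
So a doubly augmented ninth is an octave plus a doubly augmented second. The quality is unchanged.

AA2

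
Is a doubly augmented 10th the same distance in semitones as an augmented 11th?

Both span 18 semitones: a doubly augmented tenth and an augmented eleventh are the same chromatic distance.

Yes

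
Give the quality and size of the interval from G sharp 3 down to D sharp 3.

Descending from G#3 to D#3 is the same interval as ascending D#3 to G#3.
D to G spans four letter names (D-E-F-G): a fourth.
Counting semitones, D#3→G#3 is 5, which is the perfect fourth.

P4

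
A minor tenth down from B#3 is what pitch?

Counting three letter names plus an octave down from B lands on G.
Moving 15 semitones down from B#3 (the size of a minor tenth) reaches G##2.

G##2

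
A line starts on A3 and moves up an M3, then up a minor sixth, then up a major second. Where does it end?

Up a major third from A3: C#4 (4 semitones up).
C#4 up a minor sixth → A4 (8 semitones).
Up a major second from A4: B4 (2 semitones up).

B4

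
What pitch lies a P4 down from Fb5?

The fourth takes the letter from F down to C.
A perfect fourth is 5 semitones; 5 semitones down from Fb5 gives Cb5.

Cb5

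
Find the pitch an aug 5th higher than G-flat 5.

D 6

Five letter names up from G: D.
An augmented fifth is 8 semitones; 8 semitones up from Gb5 gives D6.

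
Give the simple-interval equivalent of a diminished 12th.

diminished 5th

Take out an octave (7 from the number): 12 − 7 = 5.
So a diminished twelfth is an octave plus a diminished fifth. The quality is unchanged.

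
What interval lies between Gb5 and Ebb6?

G to E spans six letter names (G-A-B-C-D-E): a sixth.
A major sixth would be 9 semitones, but Gb5 to Ebb6 is 8 — one semitone narrower, making it a minor sixth.

minor sixth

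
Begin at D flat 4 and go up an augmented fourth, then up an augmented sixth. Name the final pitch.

An augmented fourth up from Db4 is G4.
An augmented sixth up from G4 is E#5.

E sharp 5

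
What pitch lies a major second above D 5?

E 5

The second takes the letter from D up to E.
Moving 2 semitones up from D5 (the size of a major second) reaches E5.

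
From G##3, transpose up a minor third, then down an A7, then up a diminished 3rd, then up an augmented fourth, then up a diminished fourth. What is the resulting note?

Up a minor third from G##3: B#3 (3 semitones up).
B#3 down an augmented seventh → C3 (12 semitones).
A diminished third up from C3 is Ebb3.
An augmented fourth up from Ebb3 is Ab3.
Up a diminished fourth from Ab3: Dbb4 (4 semitones up).

Dbb4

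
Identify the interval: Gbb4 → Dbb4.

Descending from Gbb4 to Dbb4 is the same interval as ascending Dbb4 to Gbb4.
D to G spans four letter names (D-E-F-G), so the interval is some kind of fourth.
Dbb4 to Gbb4 is 5 semitones, matching the perfect fourth exactly, so the quality is perfect.

P4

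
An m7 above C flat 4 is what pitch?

Seven letter names up from C: B.
A minor seventh is 10 semitones; 10 semitones up from Cb4 gives Bbb4.

B double-flat 4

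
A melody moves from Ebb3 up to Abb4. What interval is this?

perfect eleventh

E to A spans four letter names (E-F-G-A), plus an octave: an eleventh.
The perfect eleventh spans 17 semitones, and Ebb3 to Abb4 is exactly 17 semitones — so this is a perfect eleventh.
(Equivalently, a compound perfect fourth: a perfect fourth plus an octave.)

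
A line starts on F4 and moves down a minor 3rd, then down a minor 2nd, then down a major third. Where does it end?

Down a minor third from F4: D4 (3 semitones down).
D4 down a minor second → C#4 (1 semitone).
A major third down from C#4 is A3.

A3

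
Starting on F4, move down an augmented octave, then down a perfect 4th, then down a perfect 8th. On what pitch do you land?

Cb2

F4 down an augmented octave → Fb3 (13 semitones).
Fb3 down a perfect fourth → Cb3 (5 semitones).
Down a perfect octave from Cb3: Cb2 (12 semitones down).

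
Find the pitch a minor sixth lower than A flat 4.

Six letter names down from A: C.
A minor sixth is 8 semitones; 8 semitones down from Ab4 gives C4.

C 4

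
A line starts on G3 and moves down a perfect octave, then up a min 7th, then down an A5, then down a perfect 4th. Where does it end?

Fb2

G3 down a perfect octave → G2 (12 semitones).
Up a minor seventh from G2: F3 (10 semitones up).
F3 down an augmented fifth → Bbb2 (8 semitones).
A perfect fourth down from Bbb2 is Fb2.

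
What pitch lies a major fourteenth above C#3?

The fourteenth's letter: C up seven letter names plus an octave → B.
A major fourteenth is 23 semitones; 23 semitones up from C#3 gives B#4.

B#4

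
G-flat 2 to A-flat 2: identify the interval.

G to A spans two letter names (G-A): a second.
Counting semitones, Gb2→Ab2 is 2, which is the major second.

major 2nd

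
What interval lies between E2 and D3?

E to D spans seven letter names (E-F-G-A-B-C-D) — that makes it a seventh of some quality.
A major seventh would be 11 semitones, but E2 to D3 is 10 — one semitone narrower, making it a minor seventh.

m7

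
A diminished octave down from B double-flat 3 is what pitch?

For an octave the letter name doesn't change: still B, an octave down.
A diminished octave is 11 semitones; 11 semitones down from Bbb3 gives Bb2.

B flat 2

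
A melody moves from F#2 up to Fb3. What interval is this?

F to F is the same letter name, plus an octave — that makes it an octave of some quality.
F#2 to Fb3 spans 10 semitones — two semitones narrower than the perfect octave (12) — giving a doubly diminished octave.

doubly diminished octave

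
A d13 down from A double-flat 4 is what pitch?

C 3

Six letters down from A (plus an octave) reaches C.
A diminished thirteenth spans 19 semitones, so from Abb4 the target pitch is C3.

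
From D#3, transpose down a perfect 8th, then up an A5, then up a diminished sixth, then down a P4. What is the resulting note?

A perfect octave down from D#3 is D#2.
An augmented fifth up from D#2 is A##2.
A diminished sixth up from A##2 is F#3.
F#3 down a perfect fourth → C#3 (5 semitones).

C#3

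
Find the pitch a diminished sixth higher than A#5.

The sixth takes the letter from A up to F.
A diminished sixth is 7 semitones; 7 semitones up from A#5 gives F6.

F6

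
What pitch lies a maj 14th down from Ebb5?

Fbb3

Counting seven letter names plus an octave down from E lands on F.
A major fourteenth is 23 semitones; 23 semitones down from Ebb5 gives Fbb3.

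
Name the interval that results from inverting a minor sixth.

Inverted interval numbers add to nine, so a sixth pairs with a third (6 + 3 = 9).
And minor becomes major under inversion, so we get a major third.

major 3rd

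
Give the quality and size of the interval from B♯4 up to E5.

B to E spans four letter names (B-C-D-E), so the interval is some kind of fourth.
B#4 to E5 spans 4 semitones — one semitone narrower than the perfect fourth (5) — giving a diminished fourth.

diminished 4th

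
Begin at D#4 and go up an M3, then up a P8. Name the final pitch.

Up a major third from D#4: F##4 (4 semitones up).
Up a perfect octave from F##4: F##5 (12 semitones up).

F##5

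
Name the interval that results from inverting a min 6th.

Interval numbers invert to sum to nine: 6 + 3 = 9, so a sixth inverts to a third.
And minor becomes major under inversion, so we get a major third.

major third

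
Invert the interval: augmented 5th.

d4

The rule of nine gives the new number: 9 − 5 = 4, so a fifth becomes a fourth.
And augmented becomes diminished under inversion, so we get a diminished fourth.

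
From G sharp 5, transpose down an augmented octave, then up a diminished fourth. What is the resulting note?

C flat 5

Down an augmented octave from G#5: G4 (13 semitones down).
G4 up a diminished fourth → Cb5 (4 semitones).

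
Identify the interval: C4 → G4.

C to G spans five letter names (C-D-E-F-G): a fifth.
C4 to G4 is 7 semitones, matching the perfect fifth exactly, so the quality is perfect.

P5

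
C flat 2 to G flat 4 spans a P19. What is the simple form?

Each octave removed subtracts seven from the number: 19 − 14 = 5.
So a perfect nineteenth is 2 octaves plus a perfect fifth. The quality is unchanged.

P5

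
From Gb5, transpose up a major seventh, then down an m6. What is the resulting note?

A5

Gb5 up a major seventh → F6 (11 semitones).
A minor sixth down from F6 is A5.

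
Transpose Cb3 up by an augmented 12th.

The twelfth's letter: C up five letter names plus an octave → G.
Moving 20 semitones up from Cb3 (the size of an augmented twelfth) reaches G4.

G4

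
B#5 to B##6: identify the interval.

augmented 8th

B to B is the same letter name, plus an octave, so the interval is some kind of octave.
B#5 to B##6 spans 13 semitones — one semitone wider than the perfect octave (12) — giving an augmented octave.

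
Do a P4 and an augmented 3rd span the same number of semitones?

Yes

Both span 5 semitones: a perfect fourth and an augmented third are the same chromatic distance.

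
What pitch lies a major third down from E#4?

Three letter names down from E: C.
A major third spans 4 semitones, so from E#4 the target pitch is C#4.

C#4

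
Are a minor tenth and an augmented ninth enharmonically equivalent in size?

A minor tenth = 15 semitones = an augmented ninth; enharmonically equal.

Yes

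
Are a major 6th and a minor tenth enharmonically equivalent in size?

A major sixth spans 9 semitones; a minor tenth spans 15 semitones. They differ by 6.

No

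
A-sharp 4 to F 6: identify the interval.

A to F spans six letter names (A-B-C-D-E-F), plus an octave: a thirteenth.
The major thirteenth is 21 semitones; here we have 19, two semitones narrower: diminished.
(Equivalently, a compound diminished sixth: a diminished sixth plus an octave.)

diminished 13th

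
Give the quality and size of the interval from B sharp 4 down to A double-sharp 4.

Descending from B#4 to A##4 is the same interval as ascending A##4 to B#4.
A to B spans two letter names (A-B), so the interval is some kind of second.
A##4 to B#4 is 1 semitone, a half step short of the major second (2), so this is minor.

m2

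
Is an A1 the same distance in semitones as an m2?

Yes

Both span 1 semitone: an augmented unison and a minor second are the same chromatic distance.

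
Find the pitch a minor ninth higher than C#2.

The ninth's letter: C up two letter names plus an octave → D.
A minor ninth spans 13 semitones, so from C#2 the target pitch is D3.

D3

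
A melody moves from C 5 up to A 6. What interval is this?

C to A spans six letter names (C-D-E-F-G-A), plus an octave — that makes it a thirteenth of some quality.
The major thirteenth spans 21 semitones, and C5 to A6 is exactly 21 semitones — so this is a major thirteenth.
(Equivalently, a compound major sixth: a major sixth plus an octave.)

major thirteenth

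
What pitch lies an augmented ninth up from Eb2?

Counting two letter names plus an octave up from E lands on F.
Moving 15 semitones up from Eb2 (the size of an augmented ninth) reaches F#3.

F#3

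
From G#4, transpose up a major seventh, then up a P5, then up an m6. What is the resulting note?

A major seventh up from G#4 is F##5.
A perfect fifth up from F##5 is C##6.
A minor sixth up from C##6 is A#6.

A#6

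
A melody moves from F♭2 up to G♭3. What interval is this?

F to G spans two letter names (F-G), plus an octave: a ninth.
Fb2 to Gb3 is 14 semitones, matching the major ninth exactly, so the quality is major.
(Equivalently, a compound major second: a major second plus an octave.)

M9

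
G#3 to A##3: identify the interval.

A2

G to A spans two letter names (G-A): a second.
A major second would be 2 semitones; G#3 to A##3 is 3, one semitone wider, so the interval is augmented.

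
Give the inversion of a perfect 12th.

First reduce the compound perfect twelfth to its simple form, a perfect fifth.
The rule of nine gives the new number: 9 − 5 = 4, so a fifth becomes a fourth.
And perfect stays perfect under inversion, so we get a perfect fourth.

perfect 4th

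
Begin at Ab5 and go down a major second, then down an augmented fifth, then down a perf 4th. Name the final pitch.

Gbb4

Ab5 down a major second → Gb5 (2 semitones).
An augmented fifth down from Gb5 is Cbb5.
A perfect fourth down from Cbb5 is Gbb4.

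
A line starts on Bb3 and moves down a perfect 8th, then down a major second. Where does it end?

Bb3 down a perfect octave → Bb2 (12 semitones).
A major second down from Bb2 is Ab2.

Ab2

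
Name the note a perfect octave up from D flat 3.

D flat 4

The letter stays D (same as the start), shifted an octave up.
A perfect octave spans 12 semitones, so from Db3 the target pitch is Db4.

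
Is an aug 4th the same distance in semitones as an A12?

6 semitones (augmented fourth) vs 20 semitones (augmented twelfth): not equal.

No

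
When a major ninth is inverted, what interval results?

minor seventh

First reduce the compound major ninth to its simple form, a major second.
The rule of nine gives the new number: 9 − 2 = 7, so a second becomes a seventh.
And major becomes minor under inversion, so we get a minor seventh.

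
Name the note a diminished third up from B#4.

Counting three letter names up from B lands on D.
A diminished third is 2 semitones; 2 semitones up from B#4 gives D5.

D5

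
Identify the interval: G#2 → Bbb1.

Descending from G#2 to Bbb1 is the same interval as ascending Bbb1 to G#2.
B to G spans six letter names (B-C-D-E-F-G): a sixth.
Bbb1 to G#2 spans 11 semitones — two semitones wider than the major sixth (9) — giving a doubly augmented sixth.

AA6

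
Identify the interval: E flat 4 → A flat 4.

E to A spans four letter names (E-F-G-A): a fourth.
Eb4 to Ab4 is 5 semitones, matching the perfect fourth exactly, so the quality is perfect.

perfect 4th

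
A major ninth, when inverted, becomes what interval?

minor 7th

First reduce the compound major ninth to its simple form, a major second.
Interval numbers invert to sum to nine: 2 + 7 = 9, so a second inverts to a seventh.
The quality also flips — major becomes minor — giving a minor seventh.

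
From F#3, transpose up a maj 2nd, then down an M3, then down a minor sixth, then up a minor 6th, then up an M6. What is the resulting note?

C#4

F#3 up a major second → G#3 (2 semitones).
G#3 down a major third → E3 (4 semitones).
A minor sixth down from E3 is G#2.
G#2 up a minor sixth → E3 (8 semitones).
Up a major sixth from E3: C#4 (9 semitones up).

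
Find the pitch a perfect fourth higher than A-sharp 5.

D-sharp 6

Counting four letter names up from A lands on D.
Moving 5 semitones up from A#5 (the size of a perfect fourth) reaches D#6.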